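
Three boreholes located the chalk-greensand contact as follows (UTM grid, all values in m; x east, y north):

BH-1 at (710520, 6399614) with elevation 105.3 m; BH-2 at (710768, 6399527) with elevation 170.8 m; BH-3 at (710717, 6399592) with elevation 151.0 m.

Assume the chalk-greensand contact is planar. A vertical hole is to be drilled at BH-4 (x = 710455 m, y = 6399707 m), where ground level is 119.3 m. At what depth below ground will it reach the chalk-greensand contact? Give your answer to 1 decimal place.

40.6 m

Two edge vectors: BH-1→BH-2 = (248, -87, 65.5), BH-1→BH-3 = (197, -22, 45.7).
Normal n = (BH-1→BH-2) × (BH-1→BH-3) = (-2534.9, 1569.9, 11683).
So ∂z/∂x = −n_x/n_z = 0.216973380 and ∂z/∂y = −n_y/n_z = −0.134374733.
Intercept c from BH-1: 105.3 − 154163.93 + 859946.42 = 705887.79.
At (710455, 6399707): z_contact = 154149.82 − 859958.92 + 705887.79 = 78.70 m.
Depth below ground = 119.3 − 78.70 = 40.6 m.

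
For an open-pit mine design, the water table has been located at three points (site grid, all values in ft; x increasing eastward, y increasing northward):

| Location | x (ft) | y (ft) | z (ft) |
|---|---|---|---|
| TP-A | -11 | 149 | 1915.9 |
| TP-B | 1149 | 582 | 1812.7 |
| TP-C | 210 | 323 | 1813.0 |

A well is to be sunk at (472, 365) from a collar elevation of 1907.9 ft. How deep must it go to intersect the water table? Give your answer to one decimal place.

67.5 ft

Two edge vectors: TP-A→TP-B = (1160, 433, -103.2), TP-A→TP-C = (221, 174, -102.9).
Normal n = (TP-A→TP-B) × (TP-A→TP-C) = (-26598.9, 96556.8, 106147).
So ∂z/∂x = −n_x/n_z = 0.250586 and ∂z/∂y = −n_y/n_z = −0.909652.
Intercept c from TP-A: 1915.9 + 2.76 + 135.54 = 2054.19.
At (472, 365): z_contact = 118.28 − 332.02 + 2054.19 = 1840.45 ft.
Depth below ground = 1907.9 − 1840.45 = 67.5 ft.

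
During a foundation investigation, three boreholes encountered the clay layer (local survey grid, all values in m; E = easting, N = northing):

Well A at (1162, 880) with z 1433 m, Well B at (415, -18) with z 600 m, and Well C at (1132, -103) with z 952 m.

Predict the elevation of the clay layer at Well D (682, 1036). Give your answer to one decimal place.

Let the plane be z = a·E + b·N + c.
Well B−Well A: −747a − 898b = −833;  Well C−Well A: −30a − 983b = −481.
Solving gives a = 0.546964, b = 0.472626.
Then c = 1433 − a·1162 − b·880 = 381.52.
At (682, 1036): z = 373.0 + 489.6 + 381.52 = 1244.2 m.

1244.2 m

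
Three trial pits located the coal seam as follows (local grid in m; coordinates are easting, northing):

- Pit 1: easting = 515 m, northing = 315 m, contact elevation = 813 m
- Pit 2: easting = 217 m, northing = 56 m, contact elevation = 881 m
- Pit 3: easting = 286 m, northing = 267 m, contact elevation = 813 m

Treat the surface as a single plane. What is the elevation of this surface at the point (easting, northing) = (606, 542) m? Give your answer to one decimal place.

Let the plane be z = a·easting + b·northing + c.
Pit 2−Pit 1: −298a − 259b = 68;  Pit 3−Pit 1: −229a − 48b = 0.
Solving gives a = 0.07252, b = −0.34599.
Then c = 813 − a·515 − b·315 = 884.64.
At (606, 542): z = 43.9 − 187.5 + 884.64 = 741.1 m.

741.1 m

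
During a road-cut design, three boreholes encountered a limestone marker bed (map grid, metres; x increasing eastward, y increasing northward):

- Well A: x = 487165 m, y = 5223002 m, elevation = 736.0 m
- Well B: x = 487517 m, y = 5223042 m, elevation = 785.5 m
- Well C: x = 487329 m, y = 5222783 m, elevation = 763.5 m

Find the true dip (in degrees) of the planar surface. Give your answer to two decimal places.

8.19°

Let the plane be z = a·x + b·y + c.
Well B−Well A: 352a + 40b = 49.5;  Well C−Well A: 164a − 219b = 27.5.
Solving gives a = 0.14275, b = −0.01867.
Gradient magnitude |∇z| = √(a² + b²) = √(0.02038 + 0.00035) = 0.14396.
True dip = arctan(0.14396) = 8.19°, dipping toward W (azimuth ≈ 277°).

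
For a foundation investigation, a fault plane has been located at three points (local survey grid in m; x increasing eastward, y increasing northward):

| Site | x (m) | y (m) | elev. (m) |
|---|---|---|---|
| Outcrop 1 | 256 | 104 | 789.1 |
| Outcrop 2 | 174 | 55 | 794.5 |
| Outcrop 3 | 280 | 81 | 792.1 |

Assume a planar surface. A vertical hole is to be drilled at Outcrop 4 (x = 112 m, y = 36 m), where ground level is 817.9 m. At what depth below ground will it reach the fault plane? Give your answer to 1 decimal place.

Two edge vectors: Outcrop 1→Outcrop 2 = (-82, -49, 5.4), Outcrop 1→Outcrop 3 = (24, -23, 3).
Normal n = (Outcrop 1→Outcrop 2) × (Outcrop 1→Outcrop 3) = (-22.8, 375.6, 3062).
So ∂z/∂x = −n_x/n_z = 0.00745 and ∂z/∂y = −n_y/n_z = −0.12266.
Intercept c from Outcrop 1: 789.1 − 1.91 + 12.76 = 799.95.
At (112, 36): z_contact = 0.83 − 4.42 + 799.95 = 796.37 m.
Depth below ground = 817.9 − 796.37 = 21.5 m.

21.5 m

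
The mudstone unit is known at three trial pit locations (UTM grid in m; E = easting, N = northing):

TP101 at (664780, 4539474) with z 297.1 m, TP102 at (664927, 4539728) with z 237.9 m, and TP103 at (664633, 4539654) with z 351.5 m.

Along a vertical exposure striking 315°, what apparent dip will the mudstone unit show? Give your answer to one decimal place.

Two edge vectors: TP101→TP102 = (147, 254, -59.2), TP101→TP103 = (-147, 180, 54.4).
Normal n = (TP101→TP102) × (TP101→TP103) = (24473.6, 705.6, 63798).
So ∂z/∂E = −n_x/n_z = −0.38361 and ∂z/∂N = −n_y/n_z = −0.01106.
Unit vector along 315° is (sin 315°, cos 315°) = (-0.7071, 0.7071).
Slope in that direction = a·(-0.7071) + b·(0.7071) = 0.26343.
Apparent dip = arctan|0.26343| = 14.8° (true dip is 21.0°, so apparent ≤ true as expected).

14.8°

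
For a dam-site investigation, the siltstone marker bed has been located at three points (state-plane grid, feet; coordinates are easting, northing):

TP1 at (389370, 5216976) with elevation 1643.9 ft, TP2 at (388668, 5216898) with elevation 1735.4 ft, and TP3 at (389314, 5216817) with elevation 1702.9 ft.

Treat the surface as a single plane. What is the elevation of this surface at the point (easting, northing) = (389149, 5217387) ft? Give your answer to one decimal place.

Let the plane be z = a·easting + b·northing + c.
TP2−TP1: −702a − 78b = 91.5;  TP3−TP1: −56a − 159b = 59.
Solving gives a = −0.092741259, b = −0.338405594.
Then c = 1643.9 − a·389370 − b·5216976 = 1803208.43.
At (389149, 5217387): z = −36090.2 − 1765592.9 + 1803208.43 = 1525.3 ft.

1525.3 ft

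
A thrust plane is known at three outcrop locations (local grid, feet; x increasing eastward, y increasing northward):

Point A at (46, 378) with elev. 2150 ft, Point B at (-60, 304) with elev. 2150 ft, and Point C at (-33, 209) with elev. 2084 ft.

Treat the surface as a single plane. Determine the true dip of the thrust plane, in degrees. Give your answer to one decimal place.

Let the plane be z = a·x + b·y + c.
Point B−Point A: −106a − 74b = 0;  Point C−Point A: −79a − 169b = −66.
Solving gives a = −0.40471, b = 0.57971.
Gradient magnitude |∇z| = √(a² + b²) = √(0.16379 + 0.33607) = 0.70701.
True dip = arctan(0.70701) = 35.3°, dipping toward SE (azimuth ≈ 145°).

35.3°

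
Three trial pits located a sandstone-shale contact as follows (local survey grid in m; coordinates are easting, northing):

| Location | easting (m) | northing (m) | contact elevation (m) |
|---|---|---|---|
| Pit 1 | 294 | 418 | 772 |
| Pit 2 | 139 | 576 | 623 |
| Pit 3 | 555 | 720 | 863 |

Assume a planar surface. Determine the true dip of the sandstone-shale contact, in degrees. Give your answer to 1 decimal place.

36.2°

Let the plane be z = a·easting + b·northing + c.
Pit 2−Pit 1: −155a + 158b = −149;  Pit 3−Pit 1: 261a + 302b = 91.
Solving gives a = 0.67436, b = −0.28148.
Gradient magnitude |∇z| = √(a² + b²) = √(0.45476 + 0.07923) = 0.73075.
True dip = arctan(0.73075) = 36.2°, dipping toward WNW (azimuth ≈ 293°).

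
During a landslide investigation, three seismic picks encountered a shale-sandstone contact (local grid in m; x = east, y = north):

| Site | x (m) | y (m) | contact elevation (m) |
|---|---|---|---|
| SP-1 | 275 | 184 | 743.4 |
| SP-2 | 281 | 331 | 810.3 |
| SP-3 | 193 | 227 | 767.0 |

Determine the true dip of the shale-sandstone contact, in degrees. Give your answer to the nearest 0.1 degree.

Let the plane be z = a·x + b·y + c.
SP-2−SP-1: 6a + 147b = 66.9;  SP-3−SP-1: −82a + 43b = 23.6.
Solving gives a = −0.04812, b = 0.45707.
Gradient magnitude |∇z| = √(a² + b²) = √(0.00232 + 0.20891) = 0.45959.
True dip = arctan(0.45959) = 24.7°, dipping toward S (azimuth ≈ 174°).

24.7°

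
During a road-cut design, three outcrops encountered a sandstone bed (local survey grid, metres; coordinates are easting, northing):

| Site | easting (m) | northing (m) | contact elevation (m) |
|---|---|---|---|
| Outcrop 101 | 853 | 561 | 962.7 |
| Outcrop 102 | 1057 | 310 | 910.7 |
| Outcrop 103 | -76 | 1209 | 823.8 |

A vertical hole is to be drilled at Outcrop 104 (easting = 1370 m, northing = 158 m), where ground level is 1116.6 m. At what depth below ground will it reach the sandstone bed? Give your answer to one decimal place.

108.8 m

Two edge vectors: Outcrop 101→Outcrop 102 = (204, -251, -52), Outcrop 101→Outcrop 103 = (-929, 648, -138.9).
Normal n = (Outcrop 101→Outcrop 102) × (Outcrop 101→Outcrop 103) = (68559.9, 76643.6, -100987).
So ∂z/∂easting = −n_x/n_z = 0.678898 and ∂z/∂northing = −n_y/n_z = 0.758945.
Intercept c from Outcrop 101: 962.7 − 579.10 − 425.77 = −42.17.
At (1370, 158): z_contact = 930.09 + 119.91 − 42.17 = 1007.84 m.
Depth below ground = 1116.6 − 1007.84 = 108.8 m.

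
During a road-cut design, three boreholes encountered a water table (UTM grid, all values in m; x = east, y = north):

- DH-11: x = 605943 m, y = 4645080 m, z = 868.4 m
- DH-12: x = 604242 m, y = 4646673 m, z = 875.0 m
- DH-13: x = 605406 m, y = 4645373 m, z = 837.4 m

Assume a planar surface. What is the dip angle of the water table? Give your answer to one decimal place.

12.0°

Two edge vectors: DH-11→DH-12 = (-1701, 1593, 6.6), DH-11→DH-13 = (-537, 293, -31).
Normal n = (DH-11→DH-12) × (DH-11→DH-13) = (-51316.8, -56275.2, 357048).
So ∂z/∂x = −n_x/n_z = 0.14373 and ∂z/∂y = −n_y/n_z = 0.15761.
Gradient magnitude |∇z| = √(a² + b²) = √(0.02066 + 0.02484) = 0.21330.
True dip = arctan(0.21330) = 12.0°, dipping toward SW (azimuth ≈ 222°).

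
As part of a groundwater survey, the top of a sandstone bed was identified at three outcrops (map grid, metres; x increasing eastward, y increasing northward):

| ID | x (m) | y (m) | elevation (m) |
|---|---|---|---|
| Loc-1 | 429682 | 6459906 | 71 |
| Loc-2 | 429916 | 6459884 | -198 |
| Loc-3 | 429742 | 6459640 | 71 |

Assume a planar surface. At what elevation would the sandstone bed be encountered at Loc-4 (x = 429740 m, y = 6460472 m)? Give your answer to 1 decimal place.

Let the plane be z = a·x + b·y + c.
Loc-2−Loc-1: 234a − 22b = −269;  Loc-3−Loc-1: 60a − 266b = 0.
Solving gives a = −1.174479680, b = −0.264920228.
Then c = 71 − a·429682 − b·6459906 = 2216083.55.
At (429740, 6460472): z = −504720.9 − 1711509.7 + 2216083.55 = -147.1 m.

-147.1 m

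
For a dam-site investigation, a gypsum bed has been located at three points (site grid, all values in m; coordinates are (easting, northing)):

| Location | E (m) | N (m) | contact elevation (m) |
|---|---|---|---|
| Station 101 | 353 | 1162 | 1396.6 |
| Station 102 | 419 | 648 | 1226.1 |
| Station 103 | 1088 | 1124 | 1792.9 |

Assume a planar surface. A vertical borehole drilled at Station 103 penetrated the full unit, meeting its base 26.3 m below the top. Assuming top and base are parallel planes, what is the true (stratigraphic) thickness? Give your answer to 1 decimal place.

Two edge vectors: Station 101→Station 102 = (66, -514, -170.5), Station 101→Station 103 = (735, -38, 396.3).
Normal n = (Station 101→Station 102) × (Station 101→Station 103) = (-210177.2, -151473.3, 375282).
So ∂z/∂E = −n_x/n_z = 0.56005 and ∂z/∂N = −n_y/n_z = 0.40363.
|∇z| = √(a²+b²) = 0.69034, so dip δ = arctan(0.69034) = 34.62°.
True thickness = vertical thickness × cos δ = 26.3 × cos 34.62° = 21.6 m.

21.6 m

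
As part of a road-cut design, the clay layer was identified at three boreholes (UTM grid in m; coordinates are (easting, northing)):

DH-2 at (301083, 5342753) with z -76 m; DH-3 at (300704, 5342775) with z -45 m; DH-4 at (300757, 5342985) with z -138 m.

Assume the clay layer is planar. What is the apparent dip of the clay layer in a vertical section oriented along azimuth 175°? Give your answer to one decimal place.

Two edge vectors: DH-2→DH-3 = (-379, 22, 31), DH-2→DH-4 = (-326, 232, -62).
Normal n = (DH-2→DH-3) × (DH-2→DH-4) = (-8556, -33604, -80756).
So ∂z/∂E = −n_x/n_z = −0.10595 and ∂z/∂N = −n_y/n_z = −0.41612.
Unit vector along 175° is (sin 175°, cos 175°) = (0.0872, -0.9962).
Slope in that direction = a·(0.0872) + b·(-0.9962) = 0.40530.
Apparent dip = arctan|0.40530| = 22.1° (true dip is 23.2°, so apparent ≤ true as expected).

22.1°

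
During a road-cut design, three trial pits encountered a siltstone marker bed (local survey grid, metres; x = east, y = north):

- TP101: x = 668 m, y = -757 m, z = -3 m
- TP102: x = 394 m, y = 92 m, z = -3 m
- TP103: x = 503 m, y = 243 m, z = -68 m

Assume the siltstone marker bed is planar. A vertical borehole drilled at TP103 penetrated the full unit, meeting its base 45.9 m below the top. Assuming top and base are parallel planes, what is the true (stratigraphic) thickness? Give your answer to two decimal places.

Let the plane be z = a·x + b·y + c.
TP102−TP101: −274a + 849b = 0;  TP103−TP101: −165a + 1000b = −65.
Solving gives a = −0.41209, b = −0.13299.
|∇z| = √(a²+b²) = 0.43302, so dip δ = arctan(0.43302) = 23.41°.
True thickness = vertical thickness × cos δ = 45.9 × cos 23.41° = 42.12 m.

42.12 m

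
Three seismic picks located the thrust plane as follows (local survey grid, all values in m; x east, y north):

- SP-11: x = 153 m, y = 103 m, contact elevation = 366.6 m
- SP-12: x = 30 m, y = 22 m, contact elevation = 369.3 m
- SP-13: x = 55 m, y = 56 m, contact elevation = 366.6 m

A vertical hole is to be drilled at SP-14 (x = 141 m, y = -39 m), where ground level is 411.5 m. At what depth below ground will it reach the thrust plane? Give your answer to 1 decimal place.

28.2 m

Let the plane be z = a·x + b·y + c.
SP-12−SP-11: −123a − 81b = 2.7;  SP-13−SP-11: −98a − 47b = 0.
Solving gives a = 0.05883, b = −0.12267.
Then c = 366.6 − a·153 − b·103 = 370.23.
At (141, -39): z_contact = 8.30 + 4.78 + 370.23 = 383.31 m.
Depth below ground = 411.5 − 383.31 = 28.2 m.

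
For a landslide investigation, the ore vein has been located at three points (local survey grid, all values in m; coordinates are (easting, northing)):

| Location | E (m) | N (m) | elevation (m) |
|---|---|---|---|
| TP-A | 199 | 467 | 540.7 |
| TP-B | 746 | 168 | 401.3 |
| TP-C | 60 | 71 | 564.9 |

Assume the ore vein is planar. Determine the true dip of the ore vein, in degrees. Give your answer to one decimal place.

Let the plane be z = a·E + b·N + c.
TP-B−TP-A: 547a − 299b = −139.4;  TP-C−TP-A: −139a − 396b = 24.2.
Solving gives a = −0.24185, b = 0.02378.
Gradient magnitude |∇z| = √(a² + b²) = √(0.05849 + 0.00057) = 0.24301.
True dip = arctan(0.24301) = 13.7°, dipping toward E (azimuth ≈ 096°).

13.7°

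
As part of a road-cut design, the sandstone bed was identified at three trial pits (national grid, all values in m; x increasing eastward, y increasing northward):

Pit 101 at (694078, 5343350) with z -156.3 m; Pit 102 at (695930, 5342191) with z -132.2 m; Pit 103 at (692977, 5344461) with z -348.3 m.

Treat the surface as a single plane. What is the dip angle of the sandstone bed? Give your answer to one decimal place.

26.1°

Let the plane be z = a·x + b·y + c.
Pit 102−Pit 101: 1852a − 1159b = 24.1;  Pit 103−Pit 101: −1101a + 1111b = −192.
Solving gives a = −0.25048, b = −0.42104.
Gradient magnitude |∇z| = √(a² + b²) = √(0.06274 + 0.17728) = 0.48991.
True dip = arctan(0.48991) = 26.1°, dipping toward NNE (azimuth ≈ 031°).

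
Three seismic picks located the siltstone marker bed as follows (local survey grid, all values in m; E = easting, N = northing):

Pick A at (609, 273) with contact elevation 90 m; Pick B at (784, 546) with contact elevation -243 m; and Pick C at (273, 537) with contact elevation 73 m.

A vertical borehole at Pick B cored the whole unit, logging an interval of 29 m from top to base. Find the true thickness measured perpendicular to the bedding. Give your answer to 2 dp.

20.22 m

Two edge vectors: Pick A→Pick B = (175, 273, -333), Pick A→Pick C = (-336, 264, -17).
Normal n = (Pick A→Pick B) × (Pick A→Pick C) = (83271, 114863, 137928).
So ∂z/∂E = −n_x/n_z = −0.60373 and ∂z/∂N = −n_y/n_z = −0.83278.
|∇z| = √(a²+b²) = 1.02859, so dip δ = arctan(1.02859) = 45.81°.
True thickness = vertical thickness × cos δ = 29 × cos 45.81° = 20.22 m.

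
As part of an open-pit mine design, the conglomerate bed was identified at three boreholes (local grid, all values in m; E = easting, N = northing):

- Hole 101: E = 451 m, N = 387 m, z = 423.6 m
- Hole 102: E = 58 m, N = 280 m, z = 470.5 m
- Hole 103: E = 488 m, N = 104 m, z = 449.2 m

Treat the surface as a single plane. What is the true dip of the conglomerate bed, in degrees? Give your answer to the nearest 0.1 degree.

7.8°

Let the plane be z = a·E + b·N + c.
Hole 102−Hole 101: −393a − 107b = 46.9;  Hole 103−Hole 101: 37a − 283b = 25.6.
Solving gives a = −0.09145, b = −0.10242.
Gradient magnitude |∇z| = √(a² + b²) = √(0.00836 + 0.01049) = 0.13731.
True dip = arctan(0.13731) = 7.8°, dipping toward NE (azimuth ≈ 042°).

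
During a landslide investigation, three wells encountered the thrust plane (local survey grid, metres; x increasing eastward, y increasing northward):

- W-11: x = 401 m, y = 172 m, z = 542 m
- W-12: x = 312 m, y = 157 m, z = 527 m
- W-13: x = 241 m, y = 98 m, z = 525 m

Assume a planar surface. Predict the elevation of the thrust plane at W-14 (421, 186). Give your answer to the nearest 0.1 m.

543.1 m

Let the plane be z = a·x + b·y + c.
W-12−W-11: −89a − 15b = −15;  W-13−W-11: −160a − 74b = −17.
Solving gives a = 0.20425, b = −0.21190.
Then c = 542 − a·401 − b·172 = 496.54.
At (421, 186): z = 86.0 − 39.4 + 496.54 = 543.1 m.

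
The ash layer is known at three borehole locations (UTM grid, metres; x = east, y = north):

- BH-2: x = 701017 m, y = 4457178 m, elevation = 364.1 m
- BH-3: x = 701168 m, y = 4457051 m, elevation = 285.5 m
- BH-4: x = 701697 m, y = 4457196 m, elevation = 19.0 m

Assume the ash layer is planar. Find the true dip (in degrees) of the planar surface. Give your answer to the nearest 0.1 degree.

26.9°

Let the plane be z = a·x + b·y + c.
BH-3−BH-2: 151a − 127b = −78.6;  BH-4−BH-2: 680a + 18b = −345.1.
Solving gives a = −0.50790, b = 0.01502.
Gradient magnitude |∇z| = √(a² + b²) = √(0.25796 + 0.00023) = 0.50812.
True dip = arctan(0.50812) = 26.9°, dipping toward E (azimuth ≈ 092°).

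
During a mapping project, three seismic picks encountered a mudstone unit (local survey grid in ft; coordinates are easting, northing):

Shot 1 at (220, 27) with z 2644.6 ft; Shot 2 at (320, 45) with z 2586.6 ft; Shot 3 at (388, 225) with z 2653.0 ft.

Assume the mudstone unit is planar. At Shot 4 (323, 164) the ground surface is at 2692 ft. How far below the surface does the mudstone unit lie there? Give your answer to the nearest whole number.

32 ft

Two edge vectors: Shot 1→Shot 2 = (100, 18, -58), Shot 1→Shot 3 = (168, 198, 8.4).
Normal n = (Shot 1→Shot 2) × (Shot 1→Shot 3) = (11635.2, -10584, 16776).
So ∂z/∂easting = −n_x/n_z = −0.69356 and ∂z/∂northing = −n_y/n_z = 0.63090.
Intercept c from Shot 1: 2644.6 + 152.58 − 17.03 = 2780.15.
At (323, 164): z_contact = −224.0 + 103.5 + 2780.15 = 2659.6 ft.
Depth below ground = 2692 − 2659.6 = 32 ft.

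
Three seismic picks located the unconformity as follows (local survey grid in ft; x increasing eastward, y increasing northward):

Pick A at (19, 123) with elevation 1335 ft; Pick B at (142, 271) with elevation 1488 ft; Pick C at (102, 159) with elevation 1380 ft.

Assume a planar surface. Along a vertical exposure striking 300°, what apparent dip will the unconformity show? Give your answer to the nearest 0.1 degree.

18.2°

Let the plane be z = a·x + b·y + c.
Pick B−Pick A: 123a + 148b = 153;  Pick C−Pick A: 83a + 36b = 45.
Solving gives a = 0.14664, b = 0.91191.
Unit vector along 300° is (sin 300°, cos 300°) = (-0.8660, 0.5000).
Slope in that direction = a·(-0.8660) + b·(0.5000) = 0.32896.
Apparent dip = arctan|0.32896| = 18.2° (true dip is 42.7°, so apparent ≤ true as expected).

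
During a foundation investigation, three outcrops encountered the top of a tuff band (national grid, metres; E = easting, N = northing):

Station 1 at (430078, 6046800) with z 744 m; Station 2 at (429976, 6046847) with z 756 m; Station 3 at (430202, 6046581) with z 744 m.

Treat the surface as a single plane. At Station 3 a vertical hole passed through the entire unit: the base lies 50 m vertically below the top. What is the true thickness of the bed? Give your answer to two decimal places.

Two edge vectors: Station 1→Station 2 = (-102, 47, 12), Station 1→Station 3 = (124, -219, 0).
Normal n = (Station 1→Station 2) × (Station 1→Station 3) = (2628, 1488, 16510).
So ∂z/∂E = −n_x/n_z = −0.15918 and ∂z/∂N = −n_y/n_z = −0.09013.
|∇z| = √(a²+b²) = 0.18292, so dip δ = arctan(0.18292) = 10.37°.
True thickness = vertical thickness × cos δ = 50 × cos 10.37° = 49.18 m.

49.18 m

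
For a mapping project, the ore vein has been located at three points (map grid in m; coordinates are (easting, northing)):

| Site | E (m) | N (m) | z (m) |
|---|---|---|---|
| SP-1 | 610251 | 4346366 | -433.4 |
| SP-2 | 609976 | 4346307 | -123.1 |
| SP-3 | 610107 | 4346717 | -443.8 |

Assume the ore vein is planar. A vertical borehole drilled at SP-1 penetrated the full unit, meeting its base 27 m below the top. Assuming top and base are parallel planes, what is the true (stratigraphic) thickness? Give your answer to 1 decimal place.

17.9 m

Two edge vectors: SP-1→SP-2 = (-275, -59, 310.3), SP-1→SP-3 = (-144, 351, -10.4).
Normal n = (SP-1→SP-2) × (SP-1→SP-3) = (-108301.7, -47543.2, -105021).
So ∂z/∂E = −n_x/n_z = −1.03124 and ∂z/∂N = −n_y/n_z = −0.45270.
|∇z| = √(a²+b²) = 1.12623, so dip δ = arctan(1.12623) = 48.40°.
True thickness = vertical thickness × cos δ = 27 × cos 48.40° = 17.9 m.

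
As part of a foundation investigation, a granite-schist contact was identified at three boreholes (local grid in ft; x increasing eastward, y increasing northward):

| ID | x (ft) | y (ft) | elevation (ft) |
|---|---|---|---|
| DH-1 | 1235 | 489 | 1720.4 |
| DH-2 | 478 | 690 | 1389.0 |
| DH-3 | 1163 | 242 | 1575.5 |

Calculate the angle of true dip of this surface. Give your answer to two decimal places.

Two edge vectors: DH-1→DH-2 = (-757, 201, -331.4), DH-1→DH-3 = (-72, -247, -144.9).
Normal n = (DH-1→DH-2) × (DH-1→DH-3) = (-110980.7, -85828.5, 201451).
So ∂z/∂x = −n_x/n_z = 0.55091 and ∂z/∂y = −n_y/n_z = 0.42605.
Gradient magnitude |∇z| = √(a² + b²) = √(0.30350 + 0.18152) = 0.69643.
True dip = arctan(0.69643) = 34.85°, dipping toward SW (azimuth ≈ 232°).

34.85°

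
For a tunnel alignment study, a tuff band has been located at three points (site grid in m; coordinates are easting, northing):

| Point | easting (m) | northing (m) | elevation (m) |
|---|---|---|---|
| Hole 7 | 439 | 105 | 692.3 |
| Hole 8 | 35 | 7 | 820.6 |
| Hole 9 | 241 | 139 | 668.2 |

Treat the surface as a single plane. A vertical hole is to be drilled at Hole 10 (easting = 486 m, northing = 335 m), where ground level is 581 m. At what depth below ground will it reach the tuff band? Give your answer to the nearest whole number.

Two edge vectors: Hole 7→Hole 8 = (-404, -98, 128.3), Hole 7→Hole 9 = (-198, 34, -24.1).
Normal n = (Hole 7→Hole 8) × (Hole 7→Hole 9) = (-2000.4, -35139.8, -33140).
So ∂z/∂easting = −n_x/n_z = −0.06036 and ∂z/∂northing = −n_y/n_z = −1.06034.
Intercept c from Hole 7: 692.3 + 26.50 + 111.34 = 830.14.
At (486, 335): z_contact = −29.3 − 355.2 + 830.14 = 445.6 m.
Depth below ground = 581 − 445.6 = 135 m.

135 m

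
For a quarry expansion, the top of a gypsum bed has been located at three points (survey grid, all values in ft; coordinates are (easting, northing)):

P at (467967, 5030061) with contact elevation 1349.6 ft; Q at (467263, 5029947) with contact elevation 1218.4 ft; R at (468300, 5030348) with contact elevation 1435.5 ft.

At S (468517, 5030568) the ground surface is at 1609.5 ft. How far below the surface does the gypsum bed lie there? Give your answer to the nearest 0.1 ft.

Let the plane be z = a·E + b·N + c.
Q−P: −704a − 114b = −131.2;  R−P: 333a + 287b = 85.9.
Solving gives a = 0.169799983, b = 0.102287825.
Then c = 1349.6 − a·467967 − b·5030061 = −592625.19.
At (468517, 5030568): z_contact = 79554.18 + 514565.86 − 592625.19 = 1494.85 ft.
Depth below ground = 1609.5 − 1494.85 = 114.7 ft.

114.7 ft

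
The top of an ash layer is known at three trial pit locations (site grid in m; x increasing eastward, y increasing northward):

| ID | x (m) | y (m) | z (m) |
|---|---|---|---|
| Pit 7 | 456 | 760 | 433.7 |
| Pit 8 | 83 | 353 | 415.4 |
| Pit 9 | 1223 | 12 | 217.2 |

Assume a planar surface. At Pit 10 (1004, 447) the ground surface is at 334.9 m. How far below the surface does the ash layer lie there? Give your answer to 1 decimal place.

Two edge vectors: Pit 7→Pit 8 = (-373, -407, -18.3), Pit 7→Pit 9 = (767, -748, -216.5).
Normal n = (Pit 7→Pit 8) × (Pit 7→Pit 9) = (74427.1, -94790.6, 591173).
So ∂z/∂x = −n_x/n_z = −0.125897 and ∂z/∂y = −n_y/n_z = 0.160343.
Intercept c from Pit 7: 433.7 + 57.41 − 121.86 = 369.25.
At (1004, 447): z_contact = −126.40 + 71.67 + 369.25 = 314.52 m.
Depth below ground = 334.9 − 314.52 = 20.4 m.

20.4 m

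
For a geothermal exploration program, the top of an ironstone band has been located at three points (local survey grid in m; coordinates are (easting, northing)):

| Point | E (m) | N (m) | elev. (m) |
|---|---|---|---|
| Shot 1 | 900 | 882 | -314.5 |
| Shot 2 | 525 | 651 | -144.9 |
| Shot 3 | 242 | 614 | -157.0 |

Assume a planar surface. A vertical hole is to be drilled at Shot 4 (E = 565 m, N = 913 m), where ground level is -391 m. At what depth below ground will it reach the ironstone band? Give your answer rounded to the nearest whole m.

Let the plane be z = a·E + b·N + c.
Shot 2−Shot 1: −375a − 231b = 169.6;  Shot 3−Shot 1: −658a − 268b = 157.5.
Solving gives a = 0.17613, b = −1.02012.
Then c = -314.5 − a·900 − b·882 = 426.73.
At (565, 913): z_contact = 99.5 − 931.4 + 426.73 = -405.1 m.
Depth below ground = -391 − (-405.1) = 14 m.

14 m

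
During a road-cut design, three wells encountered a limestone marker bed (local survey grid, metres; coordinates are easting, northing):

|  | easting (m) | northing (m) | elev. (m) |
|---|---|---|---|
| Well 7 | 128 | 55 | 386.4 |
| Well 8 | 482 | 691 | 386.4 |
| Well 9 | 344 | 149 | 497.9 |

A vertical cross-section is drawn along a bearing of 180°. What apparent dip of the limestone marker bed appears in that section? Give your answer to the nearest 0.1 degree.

Let the plane be z = a·easting + b·northing + c.
Well 8−Well 7: 354a + 636b = 0;  Well 9−Well 7: 216a + 94b = 111.5.
Solving gives a = 0.68121, b = −0.37916.
Unit vector along 180° is (sin 180°, cos 180°) = (0.0000, -1.0000).
Slope in that direction = a·(0.0000) + b·(-1.0000) = 0.37916.
Apparent dip = arctan|0.37916| = 20.8° (true dip is 37.9°, so apparent ≤ true as expected).

20.8°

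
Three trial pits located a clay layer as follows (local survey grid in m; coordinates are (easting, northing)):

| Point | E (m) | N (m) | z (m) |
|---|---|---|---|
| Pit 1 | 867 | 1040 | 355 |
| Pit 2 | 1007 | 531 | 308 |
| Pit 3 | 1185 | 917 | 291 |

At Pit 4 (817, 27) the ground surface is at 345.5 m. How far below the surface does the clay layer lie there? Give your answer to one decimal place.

Two edge vectors: Pit 1→Pit 2 = (140, -509, -47), Pit 1→Pit 3 = (318, -123, -64).
Normal n = (Pit 1→Pit 2) × (Pit 1→Pit 3) = (26795, -5986, 144642).
So ∂z/∂E = −n_x/n_z = −0.185250 and ∂z/∂N = −n_y/n_z = 0.041385.
Intercept c from Pit 1: 355 + 160.61 − 43.04 = 472.57.
At (817, 27): z_contact = −151.35 + 1.12 + 472.57 = 322.34 m.
Depth below ground = 345.5 − 322.34 = 23.2 m.

23.2 m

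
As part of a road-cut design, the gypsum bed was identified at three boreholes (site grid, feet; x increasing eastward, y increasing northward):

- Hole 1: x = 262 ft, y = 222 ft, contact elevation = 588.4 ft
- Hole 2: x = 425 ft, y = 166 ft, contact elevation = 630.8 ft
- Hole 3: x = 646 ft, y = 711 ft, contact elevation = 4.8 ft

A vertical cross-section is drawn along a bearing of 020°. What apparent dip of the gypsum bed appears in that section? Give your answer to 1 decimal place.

Two edge vectors: Hole 1→Hole 2 = (163, -56, 42.4), Hole 1→Hole 3 = (384, 489, -583.6).
Normal n = (Hole 1→Hole 2) × (Hole 1→Hole 3) = (11948, 111408.4, 101211).
So ∂z/∂x = −n_x/n_z = −0.11805 and ∂z/∂y = −n_y/n_z = −1.10075.
Unit vector along 020° is (sin 20°, cos 20°) = (0.3420, 0.9397).
Slope in that direction = a·(0.3420) + b·(0.9397) = −1.07475.
Apparent dip = arctan|1.07475| = 47.1° (true dip is 47.9°, so apparent ≤ true as expected).

47.1°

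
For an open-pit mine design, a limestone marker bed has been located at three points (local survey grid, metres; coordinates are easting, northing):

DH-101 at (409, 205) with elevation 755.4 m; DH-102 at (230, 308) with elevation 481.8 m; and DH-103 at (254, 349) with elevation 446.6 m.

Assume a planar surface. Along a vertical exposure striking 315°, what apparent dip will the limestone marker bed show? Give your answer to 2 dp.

Let the plane be z = a·easting + b·northing + c.
DH-102−DH-101: −179a + 103b = −273.6;  DH-103−DH-101: −155a + 144b = −308.8.
Solving gives a = 0.77383, b = −1.31151.
Unit vector along 315° is (sin 315°, cos 315°) = (-0.7071, 0.7071).
Slope in that direction = a·(-0.7071) + b·(0.7071) = −1.47455.
Apparent dip = arctan|1.47455| = 55.86° (true dip is 56.7°, so apparent ≤ true as expected).

55.86°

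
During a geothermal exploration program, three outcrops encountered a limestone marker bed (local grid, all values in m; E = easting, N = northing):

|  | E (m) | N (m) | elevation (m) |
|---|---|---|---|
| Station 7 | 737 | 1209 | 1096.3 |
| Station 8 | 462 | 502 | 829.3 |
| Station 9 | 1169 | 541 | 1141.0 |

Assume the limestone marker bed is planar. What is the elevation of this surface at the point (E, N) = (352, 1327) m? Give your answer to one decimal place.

955.9 m

Let the plane be z = a·E + b·N + c.
Station 8−Station 7: −275a − 707b = −267;  Station 9−Station 7: 432a − 668b = 44.7.
Solving gives a = 0.429255, b = 0.210686.
Then c = 1096.3 − a·737 − b·1209 = 525.22.
At (352, 1327): z = 151.1 + 279.6 + 525.22 = 955.9 m.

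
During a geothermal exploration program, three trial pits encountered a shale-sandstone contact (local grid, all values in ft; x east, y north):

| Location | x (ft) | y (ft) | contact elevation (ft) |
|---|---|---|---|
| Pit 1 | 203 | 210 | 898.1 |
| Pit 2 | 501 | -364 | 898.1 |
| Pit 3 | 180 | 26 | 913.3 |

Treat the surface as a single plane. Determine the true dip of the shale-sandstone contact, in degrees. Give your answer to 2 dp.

Let the plane be z = a·x + b·y + c.
Pit 2−Pit 1: 298a − 574b = 0;  Pit 3−Pit 1: −23a − 184b = 15.2.
Solving gives a = −0.12824, b = −0.06658.
Gradient magnitude |∇z| = √(a² + b²) = √(0.01645 + 0.00443) = 0.14449.
True dip = arctan(0.14449) = 8.22°, dipping toward ENE (azimuth ≈ 063°).

8.22°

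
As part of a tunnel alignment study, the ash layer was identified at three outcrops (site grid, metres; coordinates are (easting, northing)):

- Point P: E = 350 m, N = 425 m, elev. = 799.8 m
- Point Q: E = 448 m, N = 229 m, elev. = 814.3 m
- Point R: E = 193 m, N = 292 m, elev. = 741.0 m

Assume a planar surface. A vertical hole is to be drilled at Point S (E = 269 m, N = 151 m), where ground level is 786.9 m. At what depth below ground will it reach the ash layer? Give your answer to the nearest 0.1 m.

33.8 m

Two edge vectors: Point P→Point Q = (98, -196, 14.5), Point P→Point R = (-157, -133, -58.8).
Normal n = (Point P→Point Q) × (Point P→Point R) = (13453.3, 3485.9, -43806).
So ∂z/∂E = −n_x/n_z = 0.30711 and ∂z/∂N = −n_y/n_z = 0.07958.
Intercept c from Point P: 799.8 − 107.49 − 33.82 = 658.49.
At (269, 151): z_contact = 82.61 + 12.02 + 658.49 = 753.12 m.
Depth below ground = 786.9 − 753.12 = 33.8 m.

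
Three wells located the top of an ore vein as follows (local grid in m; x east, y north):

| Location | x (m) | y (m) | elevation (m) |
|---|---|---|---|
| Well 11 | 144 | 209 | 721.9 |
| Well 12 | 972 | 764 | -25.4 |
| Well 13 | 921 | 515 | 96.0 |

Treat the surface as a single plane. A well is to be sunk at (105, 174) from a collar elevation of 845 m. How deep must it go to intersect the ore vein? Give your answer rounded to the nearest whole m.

Let the plane be z = a·x + b·y + c.
Well 12−Well 11: 828a + 555b = −747.3;  Well 13−Well 11: 777a + 306b = −625.9.
Solving gives a = −0.66736, b = −0.35086.
Then c = 721.9 − a·144 − b·209 = 891.33.
At (105, 174): z_contact = −70.1 − 61.1 + 891.33 = 760.2 m.
Depth below ground = 845 − 760.2 = 85 m.

85 m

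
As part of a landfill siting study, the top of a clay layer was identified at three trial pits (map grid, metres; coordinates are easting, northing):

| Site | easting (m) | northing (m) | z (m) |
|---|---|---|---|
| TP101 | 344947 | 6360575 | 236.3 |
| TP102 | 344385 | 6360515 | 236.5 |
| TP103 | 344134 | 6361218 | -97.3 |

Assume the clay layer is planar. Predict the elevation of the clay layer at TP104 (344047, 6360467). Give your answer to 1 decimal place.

Let the plane be z = a·easting + b·northing + c.
TP102−TP101: −562a − 60b = 0.2;  TP103−TP101: −813a + 643b = −333.6.
Solving gives a = 0.048488587, b = −0.457509765.
Then c = 236.3 − a·344947 − b·6360575 = 2893535.48.
At (344047, 6360467): z = 16682.4 − 2909975.8 + 2893535.48 = 242.1 m.

242.1 m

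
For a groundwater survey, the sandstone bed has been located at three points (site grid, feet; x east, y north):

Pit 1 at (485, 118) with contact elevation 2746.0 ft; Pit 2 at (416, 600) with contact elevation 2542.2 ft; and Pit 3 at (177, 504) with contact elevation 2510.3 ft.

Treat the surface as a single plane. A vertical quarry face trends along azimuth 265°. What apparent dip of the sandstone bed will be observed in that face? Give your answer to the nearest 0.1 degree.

Let the plane be z = a·x + b·y + c.
Pit 2−Pit 1: −69a + 482b = −203.8;  Pit 3−Pit 1: −308a + 386b = −235.7.
Solving gives a = 0.28682, b = −0.38176.
Unit vector along 265° is (sin 265°, cos 265°) = (-0.9962, -0.0872).
Slope in that direction = a·(-0.9962) + b·(-0.0872) = −0.25245.
Apparent dip = arctan|0.25245| = 14.2° (true dip is 25.5°, so apparent ≤ true as expected).

14.2°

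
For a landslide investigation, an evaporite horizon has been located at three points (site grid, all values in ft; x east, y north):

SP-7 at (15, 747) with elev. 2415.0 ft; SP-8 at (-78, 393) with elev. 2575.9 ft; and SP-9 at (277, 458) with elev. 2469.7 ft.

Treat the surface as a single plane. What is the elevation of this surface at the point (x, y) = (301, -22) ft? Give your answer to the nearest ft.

Two edge vectors: SP-7→SP-8 = (-93, -354, 160.9), SP-7→SP-9 = (262, -289, 54.7).
Normal n = (SP-7→SP-8) × (SP-7→SP-9) = (27136.3, 47242.9, 119625).
So ∂z/∂x = −n_x/n_z = −0.22684 and ∂z/∂y = −n_y/n_z = −0.39492.
Intercept c from SP-7: 2415 + 3.40 + 295.01 = 2713.41.
At (301, -22): z = −68.3 + 8.7 + 2713.41 = 2653.8 ft.

2654 ft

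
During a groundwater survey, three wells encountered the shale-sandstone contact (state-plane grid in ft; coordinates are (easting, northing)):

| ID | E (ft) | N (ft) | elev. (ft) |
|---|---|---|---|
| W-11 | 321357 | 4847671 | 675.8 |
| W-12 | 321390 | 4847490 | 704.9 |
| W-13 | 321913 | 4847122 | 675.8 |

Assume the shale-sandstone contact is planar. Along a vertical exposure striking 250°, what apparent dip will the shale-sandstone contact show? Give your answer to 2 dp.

13.98°

Two edge vectors: W-11→W-12 = (33, -181, 29.1), W-11→W-13 = (556, -549, 0).
Normal n = (W-11→W-12) × (W-11→W-13) = (15975.9, 16179.6, 82519).
So ∂z/∂E = −n_x/n_z = −0.19360 and ∂z/∂N = −n_y/n_z = −0.19607.
Unit vector along 250° is (sin 250°, cos 250°) = (-0.9397, -0.3420).
Slope in that direction = a·(-0.9397) + b·(-0.3420) = 0.24899.
Apparent dip = arctan|0.24899| = 13.98° (true dip is 15.4°, so apparent ≤ true as expected).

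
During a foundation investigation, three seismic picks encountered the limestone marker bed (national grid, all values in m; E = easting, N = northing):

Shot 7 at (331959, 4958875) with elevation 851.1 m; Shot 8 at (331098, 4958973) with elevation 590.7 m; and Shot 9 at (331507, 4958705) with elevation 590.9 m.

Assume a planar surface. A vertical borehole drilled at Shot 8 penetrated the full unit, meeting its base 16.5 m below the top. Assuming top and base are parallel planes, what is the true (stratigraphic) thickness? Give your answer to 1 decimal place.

13.7 m

Let the plane be z = a·E + b·N + c.
Shot 8−Shot 7: −861a + 98b = −260.4;  Shot 9−Shot 7: −452a − 170b = −260.2.
Solving gives a = 0.36592, b = 0.55768.
|∇z| = √(a²+b²) = 0.66701, so dip δ = arctan(0.66701) = 33.70°.
True thickness = vertical thickness × cos δ = 16.5 × cos 33.70° = 13.7 m.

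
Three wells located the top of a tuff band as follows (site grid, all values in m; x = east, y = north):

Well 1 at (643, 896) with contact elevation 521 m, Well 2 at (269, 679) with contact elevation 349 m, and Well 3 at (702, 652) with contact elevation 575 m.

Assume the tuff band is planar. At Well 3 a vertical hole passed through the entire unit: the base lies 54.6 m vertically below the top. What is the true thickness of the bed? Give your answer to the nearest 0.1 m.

Two edge vectors: Well 1→Well 2 = (-374, -217, -172), Well 1→Well 3 = (59, -244, 54).
Normal n = (Well 1→Well 2) × (Well 1→Well 3) = (-53686, 10048, 104059).
So ∂z/∂x = −n_x/n_z = 0.51592 and ∂z/∂y = −n_y/n_z = −0.09656.
|∇z| = √(a²+b²) = 0.52488, so dip δ = arctan(0.52488) = 27.69°.
True thickness = vertical thickness × cos δ = 54.6 × cos 27.69° = 48.3 m.

48.3 m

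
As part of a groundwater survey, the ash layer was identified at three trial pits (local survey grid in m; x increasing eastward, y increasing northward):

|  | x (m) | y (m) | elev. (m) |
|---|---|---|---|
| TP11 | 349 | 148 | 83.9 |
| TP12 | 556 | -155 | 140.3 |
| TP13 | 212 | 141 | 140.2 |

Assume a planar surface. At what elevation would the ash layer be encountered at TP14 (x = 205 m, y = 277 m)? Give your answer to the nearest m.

Let the plane be z = a·x + b·y + c.
TP12−TP11: 207a − 303b = 56.4;  TP13−TP11: −137a − 7b = 56.3.
Solving gives a = −0.38790, b = −0.45114.
Then c = 83.9 − a·349 − b·148 = 286.04.
At (205, 277): z = −79.5 − 125.0 + 286.04 = 81.6 m.

82 m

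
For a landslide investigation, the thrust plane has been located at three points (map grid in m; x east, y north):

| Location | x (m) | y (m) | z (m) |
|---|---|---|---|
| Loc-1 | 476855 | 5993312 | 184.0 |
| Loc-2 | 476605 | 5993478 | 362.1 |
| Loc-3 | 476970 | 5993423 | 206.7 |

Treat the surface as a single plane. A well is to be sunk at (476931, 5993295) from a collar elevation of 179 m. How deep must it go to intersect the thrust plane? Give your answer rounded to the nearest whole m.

Two edge vectors: Loc-1→Loc-2 = (-250, 166, 178.1), Loc-1→Loc-3 = (115, 111, 22.7).
Normal n = (Loc-1→Loc-2) × (Loc-1→Loc-3) = (-16000.9, 26156.5, -46840).
So ∂z/∂x = −n_x/n_z = −0.34160760 and ∂z/∂y = −n_y/n_z = 0.55842229.
Intercept c from Loc-1: 184 + 162897.29 − 3346799.00 = −3183717.71.
At (476931, 5993295): z_contact = −162923.3 + 3346789.5 − 3183717.71 = 148.5 m.
Depth below ground = 179 − 148.5 = 30 m.

30 m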